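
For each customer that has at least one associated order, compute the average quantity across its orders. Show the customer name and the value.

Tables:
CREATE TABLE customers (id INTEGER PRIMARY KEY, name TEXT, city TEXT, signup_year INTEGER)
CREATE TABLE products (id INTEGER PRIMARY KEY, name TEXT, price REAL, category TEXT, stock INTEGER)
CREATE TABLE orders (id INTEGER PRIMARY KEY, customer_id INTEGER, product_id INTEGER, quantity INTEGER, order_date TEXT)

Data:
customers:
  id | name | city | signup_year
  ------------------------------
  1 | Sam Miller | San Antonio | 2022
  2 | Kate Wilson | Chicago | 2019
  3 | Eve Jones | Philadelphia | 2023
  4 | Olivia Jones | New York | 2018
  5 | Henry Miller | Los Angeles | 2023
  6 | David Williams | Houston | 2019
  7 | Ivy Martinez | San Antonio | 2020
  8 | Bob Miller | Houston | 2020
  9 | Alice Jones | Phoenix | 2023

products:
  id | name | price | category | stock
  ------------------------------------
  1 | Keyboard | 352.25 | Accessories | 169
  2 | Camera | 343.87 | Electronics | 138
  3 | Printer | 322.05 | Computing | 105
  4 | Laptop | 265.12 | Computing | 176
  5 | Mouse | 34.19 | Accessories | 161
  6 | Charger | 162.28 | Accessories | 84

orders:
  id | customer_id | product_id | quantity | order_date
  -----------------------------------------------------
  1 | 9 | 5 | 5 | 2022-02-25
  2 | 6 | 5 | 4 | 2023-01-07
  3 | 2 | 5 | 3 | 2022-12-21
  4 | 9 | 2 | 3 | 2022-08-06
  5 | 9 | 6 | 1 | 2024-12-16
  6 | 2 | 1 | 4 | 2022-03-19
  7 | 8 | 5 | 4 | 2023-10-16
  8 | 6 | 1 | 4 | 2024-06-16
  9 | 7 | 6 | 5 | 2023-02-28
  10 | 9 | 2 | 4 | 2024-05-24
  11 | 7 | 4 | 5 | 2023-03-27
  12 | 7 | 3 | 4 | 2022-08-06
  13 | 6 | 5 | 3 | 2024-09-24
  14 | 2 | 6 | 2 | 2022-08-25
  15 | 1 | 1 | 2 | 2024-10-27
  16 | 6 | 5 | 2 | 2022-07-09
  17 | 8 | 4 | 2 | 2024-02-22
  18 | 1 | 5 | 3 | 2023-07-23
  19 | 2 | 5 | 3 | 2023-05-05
SELECT p.name, AVG(c.quantity) AS avg_quantity FROM orders c JOIN customers p ON c.customer_id = p.id GROUP BY p.id, p.name

Execution result:
name | avg_quantity
Sam Miller | 2.50
Kate Wilson | 3.00
David Williams | 3.25
Ivy Martinez | 4.67
Bob Miller | 3.00
Alice Jones | 3.25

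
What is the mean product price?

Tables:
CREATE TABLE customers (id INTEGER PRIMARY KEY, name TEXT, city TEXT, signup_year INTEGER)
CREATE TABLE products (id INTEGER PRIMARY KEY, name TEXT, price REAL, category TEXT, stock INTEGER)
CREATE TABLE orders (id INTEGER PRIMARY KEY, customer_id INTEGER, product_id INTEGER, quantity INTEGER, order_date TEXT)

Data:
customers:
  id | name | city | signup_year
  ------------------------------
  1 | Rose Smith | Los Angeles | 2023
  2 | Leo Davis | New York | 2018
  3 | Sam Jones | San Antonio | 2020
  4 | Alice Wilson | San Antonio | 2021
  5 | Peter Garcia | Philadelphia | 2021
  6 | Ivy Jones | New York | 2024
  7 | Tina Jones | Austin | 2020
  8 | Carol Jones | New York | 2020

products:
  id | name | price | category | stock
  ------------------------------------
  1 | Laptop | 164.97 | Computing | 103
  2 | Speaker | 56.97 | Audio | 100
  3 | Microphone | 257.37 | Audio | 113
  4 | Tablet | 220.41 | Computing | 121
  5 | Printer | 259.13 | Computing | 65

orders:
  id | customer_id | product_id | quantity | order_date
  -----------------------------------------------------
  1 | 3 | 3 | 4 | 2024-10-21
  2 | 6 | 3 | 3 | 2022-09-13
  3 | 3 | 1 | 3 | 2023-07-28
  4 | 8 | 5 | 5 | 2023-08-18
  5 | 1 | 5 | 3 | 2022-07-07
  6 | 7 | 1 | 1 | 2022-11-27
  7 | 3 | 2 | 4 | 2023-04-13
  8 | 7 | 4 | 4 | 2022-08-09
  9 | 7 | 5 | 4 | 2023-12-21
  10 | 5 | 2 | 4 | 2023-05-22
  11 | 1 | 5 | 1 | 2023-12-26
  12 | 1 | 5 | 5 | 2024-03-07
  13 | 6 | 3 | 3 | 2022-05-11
SELECT AVG(price) FROM products

Execution result:
191.77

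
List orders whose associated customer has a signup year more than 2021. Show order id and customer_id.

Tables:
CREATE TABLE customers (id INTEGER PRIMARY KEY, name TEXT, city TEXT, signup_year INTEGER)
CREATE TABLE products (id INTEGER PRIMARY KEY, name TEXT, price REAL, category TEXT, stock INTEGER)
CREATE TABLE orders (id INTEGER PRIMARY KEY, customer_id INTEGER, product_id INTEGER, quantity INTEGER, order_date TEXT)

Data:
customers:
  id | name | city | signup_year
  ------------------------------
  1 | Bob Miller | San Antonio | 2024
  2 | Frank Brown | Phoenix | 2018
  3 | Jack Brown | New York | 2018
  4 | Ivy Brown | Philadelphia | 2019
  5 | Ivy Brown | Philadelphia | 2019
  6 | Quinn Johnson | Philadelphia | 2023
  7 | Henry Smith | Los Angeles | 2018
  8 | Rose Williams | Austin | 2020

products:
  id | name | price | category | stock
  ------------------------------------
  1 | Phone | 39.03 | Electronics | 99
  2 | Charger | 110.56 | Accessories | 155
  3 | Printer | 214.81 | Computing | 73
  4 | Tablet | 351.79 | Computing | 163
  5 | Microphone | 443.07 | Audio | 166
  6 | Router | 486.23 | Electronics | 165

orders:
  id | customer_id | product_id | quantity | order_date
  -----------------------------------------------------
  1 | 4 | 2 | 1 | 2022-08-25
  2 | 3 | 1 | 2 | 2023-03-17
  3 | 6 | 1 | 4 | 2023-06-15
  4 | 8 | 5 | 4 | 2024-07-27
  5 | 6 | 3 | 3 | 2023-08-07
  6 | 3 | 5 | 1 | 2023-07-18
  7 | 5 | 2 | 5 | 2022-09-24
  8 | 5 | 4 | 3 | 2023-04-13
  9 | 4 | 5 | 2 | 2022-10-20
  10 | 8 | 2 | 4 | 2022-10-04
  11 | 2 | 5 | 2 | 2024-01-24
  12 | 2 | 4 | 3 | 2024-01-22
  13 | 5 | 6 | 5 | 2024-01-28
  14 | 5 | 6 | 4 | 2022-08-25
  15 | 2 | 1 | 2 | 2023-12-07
SELECT id, customer_id FROM orders WHERE customer_id IN (SELECT id FROM customers WHERE signup_year > 2021)

Execution result:
id | customer_id
3 | 6
5 | 6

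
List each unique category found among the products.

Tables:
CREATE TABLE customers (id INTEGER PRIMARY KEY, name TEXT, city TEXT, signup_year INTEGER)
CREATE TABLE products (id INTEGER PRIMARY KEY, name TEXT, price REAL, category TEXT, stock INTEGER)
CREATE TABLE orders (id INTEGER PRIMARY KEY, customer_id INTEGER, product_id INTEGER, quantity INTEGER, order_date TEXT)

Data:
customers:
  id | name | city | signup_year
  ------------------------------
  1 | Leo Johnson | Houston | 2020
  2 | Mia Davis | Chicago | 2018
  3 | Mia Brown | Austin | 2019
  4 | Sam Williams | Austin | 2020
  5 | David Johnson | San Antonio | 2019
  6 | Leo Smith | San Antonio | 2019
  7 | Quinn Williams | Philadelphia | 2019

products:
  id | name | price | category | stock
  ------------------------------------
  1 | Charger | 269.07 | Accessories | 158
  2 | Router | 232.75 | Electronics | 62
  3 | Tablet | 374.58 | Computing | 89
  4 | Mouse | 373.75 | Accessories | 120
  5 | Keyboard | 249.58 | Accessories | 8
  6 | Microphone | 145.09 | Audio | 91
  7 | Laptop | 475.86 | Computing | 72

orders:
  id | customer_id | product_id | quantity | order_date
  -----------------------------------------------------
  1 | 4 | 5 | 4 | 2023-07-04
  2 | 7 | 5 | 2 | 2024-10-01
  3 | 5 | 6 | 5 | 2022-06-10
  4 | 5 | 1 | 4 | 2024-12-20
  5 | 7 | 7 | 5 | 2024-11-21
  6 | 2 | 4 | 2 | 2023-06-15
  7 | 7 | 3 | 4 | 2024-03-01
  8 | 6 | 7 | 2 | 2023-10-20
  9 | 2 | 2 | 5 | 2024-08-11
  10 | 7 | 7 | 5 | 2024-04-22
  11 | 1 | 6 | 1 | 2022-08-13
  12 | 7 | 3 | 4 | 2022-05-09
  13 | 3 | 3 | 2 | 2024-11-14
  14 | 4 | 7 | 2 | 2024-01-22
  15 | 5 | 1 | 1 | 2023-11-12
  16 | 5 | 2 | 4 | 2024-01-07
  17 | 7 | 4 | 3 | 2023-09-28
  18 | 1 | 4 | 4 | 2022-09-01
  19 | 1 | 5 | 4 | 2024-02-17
SELECT DISTINCT category FROM products

Execution result:
category
Accessories
Electronics
Computing
Audio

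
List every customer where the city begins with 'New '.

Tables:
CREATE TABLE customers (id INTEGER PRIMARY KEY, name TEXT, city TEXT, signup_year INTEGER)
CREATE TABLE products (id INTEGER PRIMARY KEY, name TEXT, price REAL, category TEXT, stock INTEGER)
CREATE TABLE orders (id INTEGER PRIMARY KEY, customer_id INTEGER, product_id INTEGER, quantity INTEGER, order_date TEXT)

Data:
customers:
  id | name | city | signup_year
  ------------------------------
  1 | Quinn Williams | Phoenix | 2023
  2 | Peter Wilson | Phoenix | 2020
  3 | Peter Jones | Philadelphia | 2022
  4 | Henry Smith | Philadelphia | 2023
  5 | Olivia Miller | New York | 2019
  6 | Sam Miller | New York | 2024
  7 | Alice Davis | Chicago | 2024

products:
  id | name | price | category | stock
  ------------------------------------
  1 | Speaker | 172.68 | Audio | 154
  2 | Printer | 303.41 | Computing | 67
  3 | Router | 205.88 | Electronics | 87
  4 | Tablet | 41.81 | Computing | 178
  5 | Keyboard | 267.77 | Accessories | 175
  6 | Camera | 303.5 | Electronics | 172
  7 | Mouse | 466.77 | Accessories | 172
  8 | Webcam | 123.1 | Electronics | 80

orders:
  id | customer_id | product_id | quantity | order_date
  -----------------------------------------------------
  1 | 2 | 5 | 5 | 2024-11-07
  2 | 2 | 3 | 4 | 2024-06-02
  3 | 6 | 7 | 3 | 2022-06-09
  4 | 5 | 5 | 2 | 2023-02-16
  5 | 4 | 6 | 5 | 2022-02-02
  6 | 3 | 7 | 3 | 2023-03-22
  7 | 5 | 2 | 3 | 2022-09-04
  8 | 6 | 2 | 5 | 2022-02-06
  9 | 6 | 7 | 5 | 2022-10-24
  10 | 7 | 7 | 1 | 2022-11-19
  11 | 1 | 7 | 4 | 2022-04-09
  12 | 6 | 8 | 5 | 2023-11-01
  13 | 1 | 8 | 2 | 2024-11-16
SELECT name, city FROM customers WHERE city LIKE 'New %'

Execution result:
name | city
Olivia Miller | New York
Sam Miller | New York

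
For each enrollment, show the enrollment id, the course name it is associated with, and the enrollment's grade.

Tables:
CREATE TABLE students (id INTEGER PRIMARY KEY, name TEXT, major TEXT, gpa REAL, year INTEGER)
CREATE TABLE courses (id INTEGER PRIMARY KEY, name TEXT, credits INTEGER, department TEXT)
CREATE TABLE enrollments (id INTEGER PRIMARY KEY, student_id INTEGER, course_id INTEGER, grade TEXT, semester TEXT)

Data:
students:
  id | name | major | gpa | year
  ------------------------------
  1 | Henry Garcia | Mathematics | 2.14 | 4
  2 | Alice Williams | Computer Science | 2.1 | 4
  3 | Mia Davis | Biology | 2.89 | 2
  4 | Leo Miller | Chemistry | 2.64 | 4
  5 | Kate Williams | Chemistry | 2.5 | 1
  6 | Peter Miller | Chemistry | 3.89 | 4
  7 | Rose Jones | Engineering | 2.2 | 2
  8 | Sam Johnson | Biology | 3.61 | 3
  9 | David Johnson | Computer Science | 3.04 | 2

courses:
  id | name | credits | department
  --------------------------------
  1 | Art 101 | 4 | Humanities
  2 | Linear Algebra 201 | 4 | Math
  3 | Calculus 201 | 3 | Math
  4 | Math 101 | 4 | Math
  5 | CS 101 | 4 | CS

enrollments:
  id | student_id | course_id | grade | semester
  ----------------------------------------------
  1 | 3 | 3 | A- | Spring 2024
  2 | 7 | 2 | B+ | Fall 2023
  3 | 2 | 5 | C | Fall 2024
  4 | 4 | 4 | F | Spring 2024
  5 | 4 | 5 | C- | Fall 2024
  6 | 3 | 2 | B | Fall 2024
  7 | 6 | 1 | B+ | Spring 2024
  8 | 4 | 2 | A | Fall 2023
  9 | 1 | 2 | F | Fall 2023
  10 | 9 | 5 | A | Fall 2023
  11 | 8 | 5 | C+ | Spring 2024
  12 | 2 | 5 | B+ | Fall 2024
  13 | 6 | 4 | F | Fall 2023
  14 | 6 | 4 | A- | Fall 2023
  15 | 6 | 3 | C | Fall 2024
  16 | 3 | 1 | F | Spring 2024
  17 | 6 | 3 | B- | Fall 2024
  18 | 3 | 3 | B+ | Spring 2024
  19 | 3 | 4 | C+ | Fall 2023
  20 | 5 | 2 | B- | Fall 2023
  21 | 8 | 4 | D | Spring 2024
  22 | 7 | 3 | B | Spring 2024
SELECT c.id, p.name AS course, c.grade FROM enrollments c JOIN courses p ON c.course_id = p.id

Execution result:
id | course | grade
1 | Calculus 201 | A-
2 | Linear Algebra 201 | B+
3 | CS 101 | C
4 | Math 101 | F
5 | CS 101 | C-
6 | Linear Algebra 201 | B
7 | Art 101 | B+
8 | Linear Algebra 201 | A
9 | Linear Algebra 201 | F
10 | CS 101 | A
11 | CS 101 | C+
12 | CS 101 | B+
13 | Math 101 | F
14 | Math 101 | A-
15 | Calculus 201 | C
16 | Art 101 | F
17 | Calculus 201 | B-
18 | Calculus 201 | B+
19 | Math 101 | C+
20 | Linear Algebra 201 | B-
21 | Math 101 | D
22 | Calculus 201 | B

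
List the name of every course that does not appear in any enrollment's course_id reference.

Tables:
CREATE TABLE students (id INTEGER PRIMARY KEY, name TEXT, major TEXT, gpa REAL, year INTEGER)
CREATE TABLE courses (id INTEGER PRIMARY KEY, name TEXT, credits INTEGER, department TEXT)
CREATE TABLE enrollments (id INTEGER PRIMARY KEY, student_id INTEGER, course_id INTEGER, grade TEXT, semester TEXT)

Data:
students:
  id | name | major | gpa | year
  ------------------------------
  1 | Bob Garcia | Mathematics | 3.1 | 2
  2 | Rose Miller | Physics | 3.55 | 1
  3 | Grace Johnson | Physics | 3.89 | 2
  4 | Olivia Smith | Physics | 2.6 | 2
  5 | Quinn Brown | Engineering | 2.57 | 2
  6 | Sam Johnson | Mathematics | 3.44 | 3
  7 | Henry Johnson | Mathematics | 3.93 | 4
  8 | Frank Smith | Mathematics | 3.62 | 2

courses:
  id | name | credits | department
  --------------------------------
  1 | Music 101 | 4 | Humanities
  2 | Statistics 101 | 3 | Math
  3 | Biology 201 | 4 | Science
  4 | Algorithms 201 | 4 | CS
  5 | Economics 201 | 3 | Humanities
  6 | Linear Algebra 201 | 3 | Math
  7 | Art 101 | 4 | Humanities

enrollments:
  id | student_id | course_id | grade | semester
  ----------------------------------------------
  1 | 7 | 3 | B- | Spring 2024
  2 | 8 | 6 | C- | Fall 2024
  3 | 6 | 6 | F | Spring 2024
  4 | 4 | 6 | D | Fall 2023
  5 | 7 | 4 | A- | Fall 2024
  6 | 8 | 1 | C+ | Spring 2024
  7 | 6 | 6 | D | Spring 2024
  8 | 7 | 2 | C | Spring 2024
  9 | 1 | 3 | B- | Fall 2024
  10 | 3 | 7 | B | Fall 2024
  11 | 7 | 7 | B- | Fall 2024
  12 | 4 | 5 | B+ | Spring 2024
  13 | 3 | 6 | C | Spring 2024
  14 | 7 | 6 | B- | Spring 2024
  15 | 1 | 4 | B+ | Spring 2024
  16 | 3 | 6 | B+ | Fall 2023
SELECT p.name FROM courses p LEFT JOIN enrollments c ON c.course_id = p.id WHERE c.id IS NULL

Execution result:
(no rows)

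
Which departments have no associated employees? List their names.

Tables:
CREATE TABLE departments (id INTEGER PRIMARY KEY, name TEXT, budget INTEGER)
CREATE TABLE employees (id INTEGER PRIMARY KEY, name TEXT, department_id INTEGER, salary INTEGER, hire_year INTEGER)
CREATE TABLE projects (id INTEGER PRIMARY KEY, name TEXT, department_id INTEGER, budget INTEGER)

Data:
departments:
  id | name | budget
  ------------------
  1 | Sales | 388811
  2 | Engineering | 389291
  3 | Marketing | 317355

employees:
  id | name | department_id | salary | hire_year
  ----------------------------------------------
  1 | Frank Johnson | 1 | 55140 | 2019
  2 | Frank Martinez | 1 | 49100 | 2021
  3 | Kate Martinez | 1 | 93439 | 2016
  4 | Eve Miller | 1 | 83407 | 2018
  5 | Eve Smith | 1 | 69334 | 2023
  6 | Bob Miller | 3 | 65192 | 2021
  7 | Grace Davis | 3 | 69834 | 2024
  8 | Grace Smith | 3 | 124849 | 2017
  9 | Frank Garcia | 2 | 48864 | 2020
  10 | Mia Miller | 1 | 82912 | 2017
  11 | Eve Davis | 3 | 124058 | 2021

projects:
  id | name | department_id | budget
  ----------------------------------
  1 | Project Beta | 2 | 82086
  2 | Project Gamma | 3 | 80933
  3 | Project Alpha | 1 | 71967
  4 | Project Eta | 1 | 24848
SELECT p.name FROM departments p LEFT JOIN employees c ON c.department_id = p.id WHERE c.id IS NULL

Execution result:
(no rows)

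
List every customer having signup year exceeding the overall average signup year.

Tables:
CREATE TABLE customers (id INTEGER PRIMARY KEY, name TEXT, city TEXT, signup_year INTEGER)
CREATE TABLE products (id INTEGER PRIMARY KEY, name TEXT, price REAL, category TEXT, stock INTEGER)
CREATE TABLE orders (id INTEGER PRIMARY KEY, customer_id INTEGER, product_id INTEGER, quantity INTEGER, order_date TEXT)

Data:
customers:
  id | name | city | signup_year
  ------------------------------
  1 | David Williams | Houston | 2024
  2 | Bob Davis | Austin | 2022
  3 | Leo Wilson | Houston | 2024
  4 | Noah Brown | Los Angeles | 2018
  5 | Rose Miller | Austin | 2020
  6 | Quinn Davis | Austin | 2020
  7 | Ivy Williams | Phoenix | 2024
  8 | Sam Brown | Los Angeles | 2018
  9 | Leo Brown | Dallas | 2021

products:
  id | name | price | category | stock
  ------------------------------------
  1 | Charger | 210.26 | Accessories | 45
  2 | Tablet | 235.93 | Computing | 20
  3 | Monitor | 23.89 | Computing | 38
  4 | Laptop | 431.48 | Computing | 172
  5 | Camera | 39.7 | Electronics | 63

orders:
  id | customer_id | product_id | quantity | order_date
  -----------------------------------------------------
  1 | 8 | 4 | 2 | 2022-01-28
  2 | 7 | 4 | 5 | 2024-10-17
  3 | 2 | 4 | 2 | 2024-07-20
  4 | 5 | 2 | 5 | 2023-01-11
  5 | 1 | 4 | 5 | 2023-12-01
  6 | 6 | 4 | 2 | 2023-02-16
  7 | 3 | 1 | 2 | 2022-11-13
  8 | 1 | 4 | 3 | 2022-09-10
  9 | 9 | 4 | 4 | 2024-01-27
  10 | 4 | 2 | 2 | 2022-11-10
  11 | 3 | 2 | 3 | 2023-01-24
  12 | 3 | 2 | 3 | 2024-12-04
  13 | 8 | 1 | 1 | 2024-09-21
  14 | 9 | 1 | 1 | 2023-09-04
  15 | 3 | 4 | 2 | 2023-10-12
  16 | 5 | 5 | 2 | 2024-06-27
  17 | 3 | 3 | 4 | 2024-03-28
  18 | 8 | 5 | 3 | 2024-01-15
SELECT name, signup_year FROM customers WHERE signup_year > (SELECT AVG(signup_year) FROM customers)

Execution result:
name | signup_year
David Williams | 2024
Bob Davis | 2022
Leo Wilson | 2024
Ivy Williams | 2024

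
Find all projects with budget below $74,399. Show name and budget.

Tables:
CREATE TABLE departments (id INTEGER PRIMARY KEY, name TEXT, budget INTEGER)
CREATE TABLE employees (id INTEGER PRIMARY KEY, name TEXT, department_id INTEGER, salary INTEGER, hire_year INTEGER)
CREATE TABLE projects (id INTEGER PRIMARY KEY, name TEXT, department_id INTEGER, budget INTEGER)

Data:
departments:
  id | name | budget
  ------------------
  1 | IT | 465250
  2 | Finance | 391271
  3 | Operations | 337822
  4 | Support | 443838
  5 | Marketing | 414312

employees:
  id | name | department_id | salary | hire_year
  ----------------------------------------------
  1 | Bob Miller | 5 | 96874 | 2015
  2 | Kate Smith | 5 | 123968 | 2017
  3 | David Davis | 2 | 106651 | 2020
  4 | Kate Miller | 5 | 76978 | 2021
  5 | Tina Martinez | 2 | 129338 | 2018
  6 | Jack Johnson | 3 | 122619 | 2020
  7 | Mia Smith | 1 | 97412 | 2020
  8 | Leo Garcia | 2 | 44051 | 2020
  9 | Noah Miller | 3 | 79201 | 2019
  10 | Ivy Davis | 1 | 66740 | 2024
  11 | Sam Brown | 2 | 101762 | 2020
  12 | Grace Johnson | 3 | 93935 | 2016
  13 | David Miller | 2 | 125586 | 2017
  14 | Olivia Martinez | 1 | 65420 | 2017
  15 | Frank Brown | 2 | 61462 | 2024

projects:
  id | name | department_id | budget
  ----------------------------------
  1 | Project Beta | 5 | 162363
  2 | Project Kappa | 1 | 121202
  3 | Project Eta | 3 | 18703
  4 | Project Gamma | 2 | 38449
SELECT name, budget FROM projects WHERE budget < 74399

Execution result:
name | budget
Project Eta | 18703
Project Gamma | 38449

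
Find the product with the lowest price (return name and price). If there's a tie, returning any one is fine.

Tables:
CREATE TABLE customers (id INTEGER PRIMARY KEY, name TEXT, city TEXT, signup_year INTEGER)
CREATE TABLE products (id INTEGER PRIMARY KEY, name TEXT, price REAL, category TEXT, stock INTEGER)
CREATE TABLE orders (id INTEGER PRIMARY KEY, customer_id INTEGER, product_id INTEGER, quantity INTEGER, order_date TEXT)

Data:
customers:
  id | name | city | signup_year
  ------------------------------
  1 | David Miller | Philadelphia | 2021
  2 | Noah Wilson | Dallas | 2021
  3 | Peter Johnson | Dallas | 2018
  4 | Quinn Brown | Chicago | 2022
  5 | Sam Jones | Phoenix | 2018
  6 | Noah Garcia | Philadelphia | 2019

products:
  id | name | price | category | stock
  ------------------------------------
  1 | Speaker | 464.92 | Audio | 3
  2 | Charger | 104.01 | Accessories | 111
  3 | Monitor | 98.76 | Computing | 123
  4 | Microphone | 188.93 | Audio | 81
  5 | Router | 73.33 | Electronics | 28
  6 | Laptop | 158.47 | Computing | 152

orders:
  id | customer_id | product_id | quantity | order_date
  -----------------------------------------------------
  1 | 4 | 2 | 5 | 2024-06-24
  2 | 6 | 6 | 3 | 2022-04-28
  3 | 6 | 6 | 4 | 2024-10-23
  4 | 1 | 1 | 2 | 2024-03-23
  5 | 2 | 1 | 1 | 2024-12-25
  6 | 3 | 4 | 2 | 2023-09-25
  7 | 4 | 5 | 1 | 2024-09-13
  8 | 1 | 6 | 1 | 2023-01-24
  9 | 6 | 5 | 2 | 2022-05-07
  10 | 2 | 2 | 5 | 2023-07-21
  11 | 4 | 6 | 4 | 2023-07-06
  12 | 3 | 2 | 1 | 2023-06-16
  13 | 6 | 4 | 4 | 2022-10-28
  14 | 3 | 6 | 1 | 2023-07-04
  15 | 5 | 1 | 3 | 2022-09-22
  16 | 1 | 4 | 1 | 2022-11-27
SELECT name, price FROM products ORDER BY price ASC LIMIT 1

Execution result:
name | price
Router | 73.33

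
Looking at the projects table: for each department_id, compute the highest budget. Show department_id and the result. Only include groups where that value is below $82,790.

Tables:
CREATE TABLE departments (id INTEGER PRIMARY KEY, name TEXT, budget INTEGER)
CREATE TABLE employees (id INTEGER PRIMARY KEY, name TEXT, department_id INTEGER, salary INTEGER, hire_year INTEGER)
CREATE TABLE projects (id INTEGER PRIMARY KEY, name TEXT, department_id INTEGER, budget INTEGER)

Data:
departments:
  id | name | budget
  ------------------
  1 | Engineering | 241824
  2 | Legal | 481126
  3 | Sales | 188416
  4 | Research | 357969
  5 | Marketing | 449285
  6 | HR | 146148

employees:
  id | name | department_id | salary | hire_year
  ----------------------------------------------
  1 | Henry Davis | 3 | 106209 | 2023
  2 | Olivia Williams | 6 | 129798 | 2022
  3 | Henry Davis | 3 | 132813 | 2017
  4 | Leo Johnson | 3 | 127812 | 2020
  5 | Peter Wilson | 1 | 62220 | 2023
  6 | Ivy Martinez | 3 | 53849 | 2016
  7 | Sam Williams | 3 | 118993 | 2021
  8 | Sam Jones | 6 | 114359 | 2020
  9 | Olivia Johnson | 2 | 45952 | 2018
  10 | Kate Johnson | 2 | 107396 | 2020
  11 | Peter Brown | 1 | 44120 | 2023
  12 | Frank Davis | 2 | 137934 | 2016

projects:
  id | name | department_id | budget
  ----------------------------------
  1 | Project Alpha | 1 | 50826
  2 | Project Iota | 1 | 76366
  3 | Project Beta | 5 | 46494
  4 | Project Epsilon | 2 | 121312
SELECT department_id, MAX(budget) AS max_budget FROM projects GROUP BY department_id HAVING MAX(budget) < 82790

Execution result:
department_id | max_budget
1 | 76366
5 | 46494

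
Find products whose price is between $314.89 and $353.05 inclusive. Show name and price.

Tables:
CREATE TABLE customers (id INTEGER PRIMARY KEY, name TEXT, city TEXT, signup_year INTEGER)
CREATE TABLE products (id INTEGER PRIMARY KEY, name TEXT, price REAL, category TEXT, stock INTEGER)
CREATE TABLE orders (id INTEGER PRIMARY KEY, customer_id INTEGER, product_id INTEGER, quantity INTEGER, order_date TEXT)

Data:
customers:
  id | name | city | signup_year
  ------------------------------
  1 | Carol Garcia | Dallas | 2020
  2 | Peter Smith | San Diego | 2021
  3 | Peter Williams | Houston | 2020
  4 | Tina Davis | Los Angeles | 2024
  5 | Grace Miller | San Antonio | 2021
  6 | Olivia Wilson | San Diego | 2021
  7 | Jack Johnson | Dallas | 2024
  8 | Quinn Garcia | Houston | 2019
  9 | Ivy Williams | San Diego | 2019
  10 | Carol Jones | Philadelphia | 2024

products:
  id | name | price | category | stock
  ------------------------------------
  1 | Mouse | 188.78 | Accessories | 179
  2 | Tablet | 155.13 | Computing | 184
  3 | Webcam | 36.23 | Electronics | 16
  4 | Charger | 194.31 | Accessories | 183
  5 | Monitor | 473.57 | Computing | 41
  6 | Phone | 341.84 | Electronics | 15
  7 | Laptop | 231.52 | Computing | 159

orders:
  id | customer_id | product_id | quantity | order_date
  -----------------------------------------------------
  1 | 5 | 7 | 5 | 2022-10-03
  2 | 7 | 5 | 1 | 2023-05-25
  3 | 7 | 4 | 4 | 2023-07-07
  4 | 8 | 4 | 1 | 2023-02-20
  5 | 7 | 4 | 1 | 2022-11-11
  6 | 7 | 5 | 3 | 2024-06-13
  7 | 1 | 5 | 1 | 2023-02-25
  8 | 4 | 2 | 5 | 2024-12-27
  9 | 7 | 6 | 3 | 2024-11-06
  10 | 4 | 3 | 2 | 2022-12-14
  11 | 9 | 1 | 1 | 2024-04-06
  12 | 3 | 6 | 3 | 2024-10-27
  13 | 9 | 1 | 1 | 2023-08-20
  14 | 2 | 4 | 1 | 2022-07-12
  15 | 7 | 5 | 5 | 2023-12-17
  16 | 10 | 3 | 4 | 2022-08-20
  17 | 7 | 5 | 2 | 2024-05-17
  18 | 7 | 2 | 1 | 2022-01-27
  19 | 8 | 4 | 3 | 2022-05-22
SELECT name, price FROM products WHERE price BETWEEN 314.89 AND 353.05

Execution result:
name | price
Phone | 341.84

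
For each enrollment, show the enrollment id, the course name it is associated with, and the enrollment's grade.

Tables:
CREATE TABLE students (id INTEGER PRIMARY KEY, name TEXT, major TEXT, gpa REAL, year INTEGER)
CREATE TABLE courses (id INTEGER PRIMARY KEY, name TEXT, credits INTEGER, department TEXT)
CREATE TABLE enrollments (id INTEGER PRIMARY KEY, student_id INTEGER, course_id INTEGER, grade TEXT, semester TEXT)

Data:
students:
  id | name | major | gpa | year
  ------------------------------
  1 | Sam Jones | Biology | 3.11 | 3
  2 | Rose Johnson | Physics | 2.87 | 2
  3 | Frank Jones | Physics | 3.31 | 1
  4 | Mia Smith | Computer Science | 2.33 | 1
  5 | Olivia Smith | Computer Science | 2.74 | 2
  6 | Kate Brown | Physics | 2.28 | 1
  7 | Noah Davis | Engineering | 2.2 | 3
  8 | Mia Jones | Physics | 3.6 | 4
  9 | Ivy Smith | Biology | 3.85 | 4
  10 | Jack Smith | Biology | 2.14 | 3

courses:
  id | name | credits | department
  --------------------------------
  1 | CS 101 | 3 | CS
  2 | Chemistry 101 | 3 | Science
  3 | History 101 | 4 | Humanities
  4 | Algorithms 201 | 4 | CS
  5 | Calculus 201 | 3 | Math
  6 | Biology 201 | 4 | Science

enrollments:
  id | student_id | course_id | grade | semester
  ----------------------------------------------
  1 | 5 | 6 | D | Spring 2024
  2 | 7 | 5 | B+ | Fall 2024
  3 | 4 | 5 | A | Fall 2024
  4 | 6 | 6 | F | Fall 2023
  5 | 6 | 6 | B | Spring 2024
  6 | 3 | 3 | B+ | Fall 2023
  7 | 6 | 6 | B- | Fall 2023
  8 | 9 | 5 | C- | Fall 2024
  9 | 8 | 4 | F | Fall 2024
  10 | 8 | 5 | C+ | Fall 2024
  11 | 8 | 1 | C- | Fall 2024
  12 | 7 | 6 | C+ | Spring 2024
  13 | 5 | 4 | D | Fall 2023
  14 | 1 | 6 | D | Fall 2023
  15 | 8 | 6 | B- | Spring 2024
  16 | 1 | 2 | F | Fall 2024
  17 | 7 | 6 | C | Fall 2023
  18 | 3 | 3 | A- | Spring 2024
SELECT c.id, p.name AS course, c.grade FROM enrollments c JOIN courses p ON c.course_id = p.id

Execution result:
id | course | grade
1 | Biology 201 | D
2 | Calculus 201 | B+
3 | Calculus 201 | A
4 | Biology 201 | F
5 | Biology 201 | B
6 | History 101 | B+
7 | Biology 201 | B-
8 | Calculus 201 | C-
9 | Algorithms 201 | F
10 | Calculus 201 | C+
11 | CS 101 | C-
12 | Biology 201 | C+
13 | Algorithms 201 | D
14 | Biology 201 | D
15 | Biology 201 | B-
16 | Chemistry 101 | F
17 | Biology 201 | C
18 | History 101 | A-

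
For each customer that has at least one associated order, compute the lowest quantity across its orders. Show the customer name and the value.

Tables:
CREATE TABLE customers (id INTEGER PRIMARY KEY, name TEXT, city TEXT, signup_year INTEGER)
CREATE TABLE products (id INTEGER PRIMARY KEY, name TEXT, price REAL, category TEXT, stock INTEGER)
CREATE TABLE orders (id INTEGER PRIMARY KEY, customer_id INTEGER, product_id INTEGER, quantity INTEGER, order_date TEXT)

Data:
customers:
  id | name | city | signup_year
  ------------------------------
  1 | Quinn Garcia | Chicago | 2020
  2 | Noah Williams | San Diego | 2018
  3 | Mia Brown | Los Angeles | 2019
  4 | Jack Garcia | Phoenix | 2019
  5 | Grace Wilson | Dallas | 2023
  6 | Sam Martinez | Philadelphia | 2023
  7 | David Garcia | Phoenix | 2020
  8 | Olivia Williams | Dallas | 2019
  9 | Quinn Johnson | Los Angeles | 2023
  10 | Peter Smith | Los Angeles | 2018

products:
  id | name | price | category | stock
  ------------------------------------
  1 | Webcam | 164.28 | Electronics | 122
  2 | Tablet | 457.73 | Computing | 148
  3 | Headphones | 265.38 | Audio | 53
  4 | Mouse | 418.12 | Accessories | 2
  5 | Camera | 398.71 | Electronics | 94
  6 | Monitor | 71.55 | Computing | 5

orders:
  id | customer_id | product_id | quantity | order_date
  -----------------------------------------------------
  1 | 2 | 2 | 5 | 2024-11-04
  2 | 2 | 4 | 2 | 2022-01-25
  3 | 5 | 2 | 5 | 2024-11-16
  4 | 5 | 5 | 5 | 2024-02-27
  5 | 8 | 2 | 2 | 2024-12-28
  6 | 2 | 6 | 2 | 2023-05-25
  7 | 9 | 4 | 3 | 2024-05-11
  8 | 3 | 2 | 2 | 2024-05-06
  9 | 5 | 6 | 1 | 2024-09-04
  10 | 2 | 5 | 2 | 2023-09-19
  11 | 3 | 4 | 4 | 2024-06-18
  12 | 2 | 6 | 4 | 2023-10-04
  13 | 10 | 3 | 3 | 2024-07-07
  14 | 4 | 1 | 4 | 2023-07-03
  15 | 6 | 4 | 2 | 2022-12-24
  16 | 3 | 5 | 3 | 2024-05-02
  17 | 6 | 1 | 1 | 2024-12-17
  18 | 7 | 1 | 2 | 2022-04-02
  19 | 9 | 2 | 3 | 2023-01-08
SELECT p.name, MIN(c.quantity) AS min_quantity FROM orders c JOIN customers p ON c.customer_id = p.id GROUP BY p.id, p.name

Execution result:
name | min_quantity
Noah Williams | 2
Mia Brown | 2
Jack Garcia | 4
Grace Wilson | 1
Sam Martinez | 1
David Garcia | 2
Olivia Williams | 2
Quinn Johnson | 3
Peter Smith | 3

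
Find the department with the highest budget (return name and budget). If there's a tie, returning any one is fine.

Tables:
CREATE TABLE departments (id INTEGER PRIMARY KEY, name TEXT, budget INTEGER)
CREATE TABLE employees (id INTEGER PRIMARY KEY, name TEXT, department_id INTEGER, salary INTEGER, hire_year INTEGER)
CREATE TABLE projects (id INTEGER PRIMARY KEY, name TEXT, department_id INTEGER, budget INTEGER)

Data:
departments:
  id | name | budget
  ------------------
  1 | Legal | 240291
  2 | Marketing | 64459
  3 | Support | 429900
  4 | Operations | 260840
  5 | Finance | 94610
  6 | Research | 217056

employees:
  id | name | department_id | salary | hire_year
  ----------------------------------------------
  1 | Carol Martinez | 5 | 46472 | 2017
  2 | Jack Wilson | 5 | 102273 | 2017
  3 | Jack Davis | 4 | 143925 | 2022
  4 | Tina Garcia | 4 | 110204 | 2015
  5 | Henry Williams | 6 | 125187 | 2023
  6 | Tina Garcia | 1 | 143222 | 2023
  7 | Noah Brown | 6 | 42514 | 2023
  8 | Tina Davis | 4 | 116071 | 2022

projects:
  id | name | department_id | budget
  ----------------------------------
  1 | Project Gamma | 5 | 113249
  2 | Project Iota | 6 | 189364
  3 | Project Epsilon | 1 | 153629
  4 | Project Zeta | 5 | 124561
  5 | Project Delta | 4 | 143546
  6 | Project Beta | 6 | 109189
SELECT name, budget FROM departments ORDER BY budget DESC LIMIT 1

Execution result:
name | budget
Support | 429900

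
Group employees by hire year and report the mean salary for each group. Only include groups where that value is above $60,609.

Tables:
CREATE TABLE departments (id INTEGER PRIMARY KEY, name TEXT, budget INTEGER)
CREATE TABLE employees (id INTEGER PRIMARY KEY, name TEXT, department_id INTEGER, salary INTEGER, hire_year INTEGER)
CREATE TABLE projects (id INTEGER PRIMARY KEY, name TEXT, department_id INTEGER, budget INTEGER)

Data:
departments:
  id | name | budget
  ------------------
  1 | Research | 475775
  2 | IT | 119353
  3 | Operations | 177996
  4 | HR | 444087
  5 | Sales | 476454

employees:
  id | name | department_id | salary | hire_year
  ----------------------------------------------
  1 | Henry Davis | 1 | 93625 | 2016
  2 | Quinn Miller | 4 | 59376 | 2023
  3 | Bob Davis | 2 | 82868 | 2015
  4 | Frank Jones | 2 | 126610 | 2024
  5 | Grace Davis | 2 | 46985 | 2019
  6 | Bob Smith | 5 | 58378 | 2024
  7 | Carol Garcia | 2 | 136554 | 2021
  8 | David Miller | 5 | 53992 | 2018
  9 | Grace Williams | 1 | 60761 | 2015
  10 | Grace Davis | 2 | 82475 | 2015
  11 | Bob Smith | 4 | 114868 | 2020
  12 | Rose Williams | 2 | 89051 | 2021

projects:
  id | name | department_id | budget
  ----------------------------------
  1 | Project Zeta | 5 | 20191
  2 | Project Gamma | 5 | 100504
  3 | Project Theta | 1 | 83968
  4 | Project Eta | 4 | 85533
SELECT hire_year, AVG(salary) AS avg_salary FROM employees GROUP BY hire_year HAVING AVG(salary) > 60609

Execution result:
hire_year | avg_salary
2015 | 75368.00
2016 | 93625.00
2020 | 114868.00
2021 | 112802.50
2024 | 92494.00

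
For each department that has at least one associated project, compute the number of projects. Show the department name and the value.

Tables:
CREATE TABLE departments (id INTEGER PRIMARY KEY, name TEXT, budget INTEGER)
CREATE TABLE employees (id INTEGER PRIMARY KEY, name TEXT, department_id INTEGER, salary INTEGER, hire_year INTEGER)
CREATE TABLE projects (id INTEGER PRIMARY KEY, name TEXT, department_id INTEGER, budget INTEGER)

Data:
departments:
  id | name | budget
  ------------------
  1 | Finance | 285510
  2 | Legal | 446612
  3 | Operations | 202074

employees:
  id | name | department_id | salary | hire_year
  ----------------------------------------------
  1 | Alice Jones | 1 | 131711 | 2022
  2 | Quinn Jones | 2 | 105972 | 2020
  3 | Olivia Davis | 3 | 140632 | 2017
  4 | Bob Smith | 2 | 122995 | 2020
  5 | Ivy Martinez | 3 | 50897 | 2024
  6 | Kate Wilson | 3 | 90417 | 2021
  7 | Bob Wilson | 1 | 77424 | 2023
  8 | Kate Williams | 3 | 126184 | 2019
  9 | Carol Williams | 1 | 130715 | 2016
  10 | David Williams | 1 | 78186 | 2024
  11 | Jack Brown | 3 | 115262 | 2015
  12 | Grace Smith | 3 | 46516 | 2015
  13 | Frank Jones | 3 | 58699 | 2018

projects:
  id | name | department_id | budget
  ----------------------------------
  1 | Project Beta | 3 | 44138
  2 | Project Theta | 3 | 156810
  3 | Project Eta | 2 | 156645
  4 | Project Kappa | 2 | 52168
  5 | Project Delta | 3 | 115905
SELECT p.name, COUNT(*) AS n FROM projects c JOIN departments p ON c.department_id = p.id GROUP BY p.id, p.name

Execution result:
name | n
Legal | 2
Operations | 3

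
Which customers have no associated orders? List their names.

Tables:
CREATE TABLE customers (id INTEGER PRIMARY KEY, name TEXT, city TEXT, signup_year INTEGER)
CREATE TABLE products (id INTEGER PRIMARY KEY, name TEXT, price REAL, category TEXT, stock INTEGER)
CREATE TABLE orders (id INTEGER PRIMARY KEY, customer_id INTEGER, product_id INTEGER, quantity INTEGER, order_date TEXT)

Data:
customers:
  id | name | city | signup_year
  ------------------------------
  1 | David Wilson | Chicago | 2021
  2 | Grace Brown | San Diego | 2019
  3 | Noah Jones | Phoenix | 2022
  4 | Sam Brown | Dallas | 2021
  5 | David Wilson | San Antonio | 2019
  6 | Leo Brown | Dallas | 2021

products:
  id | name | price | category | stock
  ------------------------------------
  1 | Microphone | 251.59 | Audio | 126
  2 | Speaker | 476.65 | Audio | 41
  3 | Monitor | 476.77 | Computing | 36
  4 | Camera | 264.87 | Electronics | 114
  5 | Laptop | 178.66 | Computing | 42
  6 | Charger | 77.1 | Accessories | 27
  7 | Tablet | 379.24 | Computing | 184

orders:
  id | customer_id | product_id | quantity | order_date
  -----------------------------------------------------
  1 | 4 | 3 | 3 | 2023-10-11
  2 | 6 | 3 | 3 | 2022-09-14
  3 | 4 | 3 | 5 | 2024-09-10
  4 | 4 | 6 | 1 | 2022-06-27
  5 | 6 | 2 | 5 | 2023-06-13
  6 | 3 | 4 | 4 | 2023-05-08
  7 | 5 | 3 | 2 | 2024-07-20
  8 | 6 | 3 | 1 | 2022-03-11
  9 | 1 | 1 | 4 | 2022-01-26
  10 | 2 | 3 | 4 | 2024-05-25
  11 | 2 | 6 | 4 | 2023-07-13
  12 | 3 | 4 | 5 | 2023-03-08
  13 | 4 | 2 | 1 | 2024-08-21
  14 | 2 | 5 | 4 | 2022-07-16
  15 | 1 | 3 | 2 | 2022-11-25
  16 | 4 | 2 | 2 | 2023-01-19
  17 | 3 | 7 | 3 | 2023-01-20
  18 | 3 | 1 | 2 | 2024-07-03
SELECT p.name FROM customers p LEFT JOIN orders c ON c.customer_id = p.id WHERE c.id IS NULL

Execution result:
(no rows)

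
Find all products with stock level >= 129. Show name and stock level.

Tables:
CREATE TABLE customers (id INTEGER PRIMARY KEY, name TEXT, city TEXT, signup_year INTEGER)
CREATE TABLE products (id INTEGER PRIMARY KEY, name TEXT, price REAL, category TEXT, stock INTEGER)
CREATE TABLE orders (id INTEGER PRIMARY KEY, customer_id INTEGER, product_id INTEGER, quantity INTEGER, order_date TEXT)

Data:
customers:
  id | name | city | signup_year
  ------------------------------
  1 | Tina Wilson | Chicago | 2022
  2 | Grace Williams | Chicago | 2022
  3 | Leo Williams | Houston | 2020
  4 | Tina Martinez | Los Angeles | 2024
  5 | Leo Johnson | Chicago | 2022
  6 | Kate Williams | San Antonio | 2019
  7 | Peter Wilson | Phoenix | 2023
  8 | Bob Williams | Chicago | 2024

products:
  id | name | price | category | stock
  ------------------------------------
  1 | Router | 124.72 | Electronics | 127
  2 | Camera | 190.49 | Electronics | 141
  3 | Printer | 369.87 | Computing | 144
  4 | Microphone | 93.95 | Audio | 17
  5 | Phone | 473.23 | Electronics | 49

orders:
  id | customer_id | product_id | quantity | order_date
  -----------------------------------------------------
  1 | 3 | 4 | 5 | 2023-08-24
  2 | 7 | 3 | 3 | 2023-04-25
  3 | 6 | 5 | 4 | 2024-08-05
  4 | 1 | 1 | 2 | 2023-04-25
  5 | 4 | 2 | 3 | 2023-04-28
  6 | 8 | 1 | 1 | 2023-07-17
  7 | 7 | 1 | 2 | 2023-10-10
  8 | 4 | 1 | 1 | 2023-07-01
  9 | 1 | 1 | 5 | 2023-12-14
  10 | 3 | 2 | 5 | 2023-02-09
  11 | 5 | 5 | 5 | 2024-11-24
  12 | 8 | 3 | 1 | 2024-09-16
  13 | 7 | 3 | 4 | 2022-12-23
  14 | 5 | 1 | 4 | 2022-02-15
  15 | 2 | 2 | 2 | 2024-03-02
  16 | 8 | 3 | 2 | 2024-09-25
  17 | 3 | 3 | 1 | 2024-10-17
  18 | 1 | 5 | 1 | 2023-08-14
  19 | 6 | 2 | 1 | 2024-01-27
SELECT name, stock FROM products WHERE stock >= 129

Execution result:
name | stock
Camera | 141
Printer | 144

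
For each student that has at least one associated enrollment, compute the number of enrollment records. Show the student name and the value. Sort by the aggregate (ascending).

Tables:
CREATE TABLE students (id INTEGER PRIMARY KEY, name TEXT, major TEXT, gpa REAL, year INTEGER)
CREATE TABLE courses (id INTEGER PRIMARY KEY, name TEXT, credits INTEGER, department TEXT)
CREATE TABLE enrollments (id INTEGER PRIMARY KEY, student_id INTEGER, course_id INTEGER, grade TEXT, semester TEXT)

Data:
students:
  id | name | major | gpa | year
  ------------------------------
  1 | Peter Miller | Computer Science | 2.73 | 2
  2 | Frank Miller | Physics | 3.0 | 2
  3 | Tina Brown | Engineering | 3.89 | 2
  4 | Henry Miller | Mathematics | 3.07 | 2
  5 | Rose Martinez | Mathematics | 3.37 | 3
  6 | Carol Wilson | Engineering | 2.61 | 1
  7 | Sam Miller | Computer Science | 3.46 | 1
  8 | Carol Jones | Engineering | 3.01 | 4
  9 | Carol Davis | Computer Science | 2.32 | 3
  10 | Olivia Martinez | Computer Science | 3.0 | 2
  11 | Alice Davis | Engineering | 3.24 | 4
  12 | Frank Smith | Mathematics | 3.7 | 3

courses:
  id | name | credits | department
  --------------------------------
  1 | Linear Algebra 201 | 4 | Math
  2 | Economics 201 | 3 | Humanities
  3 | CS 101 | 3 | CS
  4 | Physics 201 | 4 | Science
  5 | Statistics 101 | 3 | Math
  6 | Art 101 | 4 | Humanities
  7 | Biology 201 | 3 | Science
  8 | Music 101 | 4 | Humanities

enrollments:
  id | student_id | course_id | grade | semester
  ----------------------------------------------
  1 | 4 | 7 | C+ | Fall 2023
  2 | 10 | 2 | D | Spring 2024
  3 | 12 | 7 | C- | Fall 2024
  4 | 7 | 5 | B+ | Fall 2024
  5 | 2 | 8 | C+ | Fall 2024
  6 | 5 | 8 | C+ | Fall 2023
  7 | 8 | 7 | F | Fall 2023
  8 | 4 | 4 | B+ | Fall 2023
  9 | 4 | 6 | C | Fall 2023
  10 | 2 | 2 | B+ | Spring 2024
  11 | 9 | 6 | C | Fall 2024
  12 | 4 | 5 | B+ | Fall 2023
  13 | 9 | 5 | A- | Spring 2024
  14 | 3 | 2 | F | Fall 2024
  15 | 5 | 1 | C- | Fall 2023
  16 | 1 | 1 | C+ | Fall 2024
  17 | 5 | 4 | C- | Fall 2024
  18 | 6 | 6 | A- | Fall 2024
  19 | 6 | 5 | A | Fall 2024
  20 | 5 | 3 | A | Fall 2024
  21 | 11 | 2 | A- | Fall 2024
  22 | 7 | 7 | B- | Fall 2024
SELECT p.name, COUNT(*) AS n FROM enrollments c JOIN students p ON c.student_id = p.id GROUP BY p.id, p.name ORDER BY n ASC

Execution result:
name | n
Peter Miller | 1
Tina Brown | 1
Carol Jones | 1
Olivia Martinez | 1
Alice Davis | 1
Frank Smith | 1
Frank Miller | 2
Carol Wilson | 2
Sam Miller | 2
Carol Davis | 2
Henry Miller | 4
Rose Martinez | 4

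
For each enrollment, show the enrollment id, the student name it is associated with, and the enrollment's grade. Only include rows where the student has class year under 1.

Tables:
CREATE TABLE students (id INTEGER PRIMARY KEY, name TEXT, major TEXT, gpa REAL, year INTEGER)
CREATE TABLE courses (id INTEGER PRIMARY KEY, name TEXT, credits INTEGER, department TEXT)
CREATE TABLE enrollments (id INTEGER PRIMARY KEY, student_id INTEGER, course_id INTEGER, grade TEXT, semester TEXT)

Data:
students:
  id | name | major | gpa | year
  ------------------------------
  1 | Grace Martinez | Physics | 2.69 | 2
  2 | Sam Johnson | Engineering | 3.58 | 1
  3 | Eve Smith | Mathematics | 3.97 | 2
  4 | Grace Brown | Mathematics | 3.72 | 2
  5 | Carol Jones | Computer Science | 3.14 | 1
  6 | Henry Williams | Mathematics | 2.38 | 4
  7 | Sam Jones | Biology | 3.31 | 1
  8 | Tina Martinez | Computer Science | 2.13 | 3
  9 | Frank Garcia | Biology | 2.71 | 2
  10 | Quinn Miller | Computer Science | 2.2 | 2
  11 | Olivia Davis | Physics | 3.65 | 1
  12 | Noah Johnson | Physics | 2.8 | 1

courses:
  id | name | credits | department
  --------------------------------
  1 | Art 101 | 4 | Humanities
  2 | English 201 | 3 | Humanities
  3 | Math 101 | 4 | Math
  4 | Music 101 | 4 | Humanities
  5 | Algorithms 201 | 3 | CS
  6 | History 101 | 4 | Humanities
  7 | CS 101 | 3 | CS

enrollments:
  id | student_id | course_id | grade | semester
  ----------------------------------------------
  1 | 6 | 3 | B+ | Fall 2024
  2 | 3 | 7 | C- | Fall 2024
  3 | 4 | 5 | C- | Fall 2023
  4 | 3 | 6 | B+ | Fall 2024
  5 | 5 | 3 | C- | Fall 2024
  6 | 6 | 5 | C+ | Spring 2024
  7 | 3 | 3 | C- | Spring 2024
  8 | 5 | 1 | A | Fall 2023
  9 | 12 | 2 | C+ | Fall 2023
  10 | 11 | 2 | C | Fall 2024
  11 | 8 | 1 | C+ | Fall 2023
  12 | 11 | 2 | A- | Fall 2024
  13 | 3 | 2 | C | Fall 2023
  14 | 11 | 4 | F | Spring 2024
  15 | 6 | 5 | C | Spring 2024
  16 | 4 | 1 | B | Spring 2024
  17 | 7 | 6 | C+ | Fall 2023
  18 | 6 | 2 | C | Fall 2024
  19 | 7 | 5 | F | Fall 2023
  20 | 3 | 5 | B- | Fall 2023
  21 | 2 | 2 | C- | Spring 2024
SELECT c.id, p.name AS student, c.grade FROM enrollments c JOIN students p ON c.student_id = p.id WHERE p.year < 1

Execution result:
(no rows)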